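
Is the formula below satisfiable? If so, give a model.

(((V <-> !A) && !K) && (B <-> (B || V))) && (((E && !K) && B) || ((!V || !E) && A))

V=T, B=T, K=F, A=F, E=T

  ((V <-> !A) && !K) && (B <-> (B || V)) = True
    (V <-> !A) && !K = True
      V <-> !A = True
        !A = True
      !K = True
    B <-> (B || V) = True
      B || V = True
  ((E && !K) && B) || ((!V || !E) && A) = True
    (E && !K) && B = True
      E && !K = True
        !K = True
    (!V || !E) && A = False
      !V || !E = False
        !V = False
        !E = False
Both conjuncts True, so the formula holds.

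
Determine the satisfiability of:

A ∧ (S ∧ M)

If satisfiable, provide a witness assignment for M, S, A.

M = True; S = True; A = True

  S ∧ M = True
Both conjuncts True, so the formula holds.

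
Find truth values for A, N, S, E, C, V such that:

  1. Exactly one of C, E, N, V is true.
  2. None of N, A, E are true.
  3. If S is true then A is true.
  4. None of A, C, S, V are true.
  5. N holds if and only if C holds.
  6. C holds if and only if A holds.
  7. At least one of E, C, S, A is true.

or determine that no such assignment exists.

Case S = True:
  Constraint (4) is violated (S=T) — contradiction.
Case S = False:
  (2) forces N = False.
  (2) forces A = False.
  (2) forces E = False.
  (4) forces C = False.
  Constraint (7) is violated (E=F, C=F, S=F, A=F) — contradiction.
Both cases fail — unsatisfiable.

Unsatisfiable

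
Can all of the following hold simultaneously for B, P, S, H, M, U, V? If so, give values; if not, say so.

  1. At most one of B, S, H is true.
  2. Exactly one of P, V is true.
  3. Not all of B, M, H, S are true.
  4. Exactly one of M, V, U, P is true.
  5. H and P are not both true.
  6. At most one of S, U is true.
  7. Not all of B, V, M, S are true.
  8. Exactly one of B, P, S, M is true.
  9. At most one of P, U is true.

B: True, P: False, S: False, H: False, M: False, U: False, V: True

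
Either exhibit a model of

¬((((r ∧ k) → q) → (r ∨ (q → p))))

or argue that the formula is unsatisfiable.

p: False, k: True, r: False, q: True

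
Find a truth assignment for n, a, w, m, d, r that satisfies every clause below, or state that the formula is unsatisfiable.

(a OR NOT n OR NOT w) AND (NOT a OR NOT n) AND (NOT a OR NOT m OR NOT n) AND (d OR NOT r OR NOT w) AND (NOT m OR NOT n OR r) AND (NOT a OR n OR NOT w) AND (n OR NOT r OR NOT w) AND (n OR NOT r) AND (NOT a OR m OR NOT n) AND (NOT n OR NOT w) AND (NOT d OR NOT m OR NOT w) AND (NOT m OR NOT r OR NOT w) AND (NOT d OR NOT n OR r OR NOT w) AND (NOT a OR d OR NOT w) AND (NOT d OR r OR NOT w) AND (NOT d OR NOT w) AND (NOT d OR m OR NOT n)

Set n = False.
  then (n OR NOT r) forces r = False.
Set a = False.
Set w = True.
  then (NOT d OR r OR NOT w) forces d = False.
Set m = True.
All clauses satisfied.

n: False, a: False, w: True, m: True, d: False, r: False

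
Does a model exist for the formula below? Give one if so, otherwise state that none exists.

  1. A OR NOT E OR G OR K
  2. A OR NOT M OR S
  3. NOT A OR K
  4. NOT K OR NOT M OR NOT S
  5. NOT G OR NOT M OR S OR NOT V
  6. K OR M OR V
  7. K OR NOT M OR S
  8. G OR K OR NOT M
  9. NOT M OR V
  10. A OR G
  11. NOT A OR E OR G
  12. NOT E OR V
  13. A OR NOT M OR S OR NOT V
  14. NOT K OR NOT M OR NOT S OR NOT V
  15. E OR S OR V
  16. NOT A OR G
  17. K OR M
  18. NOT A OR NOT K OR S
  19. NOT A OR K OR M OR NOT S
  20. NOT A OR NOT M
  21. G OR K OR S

Try G = False:
  (A OR G) forces A = True.
  clause (NOT A OR G) is falsified — backtrack.
So G = True.
Set K = True.
Set E = True.
  then (NOT E OR V) forces V = True.
Set A = True.
  then (NOT A OR NOT K OR S) forces S = True.
  then (NOT A OR NOT M) forces M = False.
All clauses satisfied.

G: True, K: True, E: True, A: True, S: True, V: True, M: False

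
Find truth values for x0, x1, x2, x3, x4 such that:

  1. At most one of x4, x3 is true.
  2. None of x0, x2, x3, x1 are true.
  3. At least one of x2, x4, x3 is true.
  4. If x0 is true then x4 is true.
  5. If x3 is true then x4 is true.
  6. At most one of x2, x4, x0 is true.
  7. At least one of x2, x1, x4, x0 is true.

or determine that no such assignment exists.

x0 = False; x1 = False; x2 = False; x3 = False; x4 = True

  (1) {x4, x3}: 1 true — at most one ✓
  (2) {x0, x2, x3, x1}: 0 true — none ✓
  (3) {x2, x4, x3}: 1 true — at least one ✓
  (4) x0=F ⇒ x4: vacuous ✓
  (5) x3=F ⇒ x4: vacuous ✓
  (6) {x2, x4, x0}: 1 true — at most one ✓
  (7) {x2, x1, x4, x0}: 1 true — at least one ✓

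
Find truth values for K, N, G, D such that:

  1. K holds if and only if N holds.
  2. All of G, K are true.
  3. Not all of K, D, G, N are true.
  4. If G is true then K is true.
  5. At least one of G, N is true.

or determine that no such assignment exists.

K: True, N: True, G: True, D: False

  (1) K=T, N=T — same ✓
  (2) {G, K}: all 2 true ✓
  (3) {K, D, G, N}: 3/4 true — not all ✓
  (4) G=T ⇒ K: T ✓
  (5) {G, N}: 2 true — at least one ✓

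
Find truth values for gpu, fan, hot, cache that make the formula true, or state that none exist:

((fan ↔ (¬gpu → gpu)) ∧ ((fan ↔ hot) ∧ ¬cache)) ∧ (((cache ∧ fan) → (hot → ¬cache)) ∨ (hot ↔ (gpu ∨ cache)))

gpu = True; fan = True; hot = True; cache = False

  (fan ↔ (¬gpu → gpu)) ∧ ((fan ↔ hot) ∧ ¬cache) = True
    fan ↔ (¬gpu → gpu) = True
      ¬gpu → gpu = True
        ¬gpu = False
    (fan ↔ hot) ∧ ¬cache = True
      fan ↔ hot = True
      ¬cache = True
  ((cache ∧ fan) → (hot → ¬cache)) ∨ (hot ↔ (gpu ∨ cache)) = True
    (cache ∧ fan) → (hot → ¬cache) = True
      cache ∧ fan = False
      hot → ¬cache = True
        ¬cache = True
    hot ↔ (gpu ∨ cache) = True
      gpu ∨ cache = True
Both conjuncts True, so the formula holds.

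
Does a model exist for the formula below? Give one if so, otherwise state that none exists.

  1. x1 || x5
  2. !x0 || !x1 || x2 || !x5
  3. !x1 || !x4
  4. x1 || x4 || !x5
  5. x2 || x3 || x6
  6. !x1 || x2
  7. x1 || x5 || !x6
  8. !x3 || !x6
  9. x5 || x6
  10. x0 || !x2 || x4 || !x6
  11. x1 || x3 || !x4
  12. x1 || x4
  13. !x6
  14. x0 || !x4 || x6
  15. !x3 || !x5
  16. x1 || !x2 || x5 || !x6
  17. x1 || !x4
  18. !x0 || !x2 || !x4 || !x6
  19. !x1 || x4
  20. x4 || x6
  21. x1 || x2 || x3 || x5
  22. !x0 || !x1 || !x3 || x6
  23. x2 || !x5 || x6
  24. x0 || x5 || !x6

Case x4 = True:
  (!x1 || !x4) forces x1 = False.
  Clause (x1 || !x4) is falsified — contradiction.
Case x4 = False:
  (x1 || x4) forces x1 = True.
  Clause (!x1 || x4) is falsified — contradiction.
Both cases fail, so the formula is unsatisfiable.

The formula is unsatisfiable.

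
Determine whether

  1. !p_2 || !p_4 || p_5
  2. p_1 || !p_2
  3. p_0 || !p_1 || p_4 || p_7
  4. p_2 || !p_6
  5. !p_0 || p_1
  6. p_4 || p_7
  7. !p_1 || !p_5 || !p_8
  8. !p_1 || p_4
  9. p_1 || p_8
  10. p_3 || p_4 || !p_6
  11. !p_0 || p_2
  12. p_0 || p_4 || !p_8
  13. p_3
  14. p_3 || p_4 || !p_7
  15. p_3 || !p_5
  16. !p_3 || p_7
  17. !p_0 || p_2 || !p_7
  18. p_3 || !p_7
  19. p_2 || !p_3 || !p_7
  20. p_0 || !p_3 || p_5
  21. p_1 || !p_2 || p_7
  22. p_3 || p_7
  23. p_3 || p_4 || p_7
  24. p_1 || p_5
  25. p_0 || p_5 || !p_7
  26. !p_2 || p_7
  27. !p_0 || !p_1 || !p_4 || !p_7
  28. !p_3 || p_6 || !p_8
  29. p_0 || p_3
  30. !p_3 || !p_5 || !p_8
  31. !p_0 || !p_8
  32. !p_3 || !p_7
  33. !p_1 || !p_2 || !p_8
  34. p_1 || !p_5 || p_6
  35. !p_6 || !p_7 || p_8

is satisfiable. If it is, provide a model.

Case p_3 = True:
  (!p_3 || p_7) forces p_7 = True.
  Clause (!p_3 || !p_7) is falsified — contradiction.
Case p_3 = False:
  Clause (p_3) is falsified — contradiction.
Both cases fail, so the formula is unsatisfiable.

The formula is unsatisfiable.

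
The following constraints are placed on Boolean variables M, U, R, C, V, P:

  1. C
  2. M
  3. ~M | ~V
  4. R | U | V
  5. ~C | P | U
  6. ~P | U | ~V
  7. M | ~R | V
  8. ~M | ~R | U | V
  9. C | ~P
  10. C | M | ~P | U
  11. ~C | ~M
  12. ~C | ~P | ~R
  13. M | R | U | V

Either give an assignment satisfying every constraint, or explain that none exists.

Case M = True:
  (C) forces C = True.
  Clause (~C | ~M) is falsified — contradiction.
Case M = False:
  Clause (M) is falsified — contradiction.
Both cases fail, so the formula is unsatisfiable.

Unsatisfiable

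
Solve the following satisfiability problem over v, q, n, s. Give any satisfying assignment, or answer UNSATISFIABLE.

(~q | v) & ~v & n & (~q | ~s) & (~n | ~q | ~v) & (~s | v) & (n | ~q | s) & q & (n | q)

UNSATISFIABLE

Case v = True:
  Clause (~v) is falsified — contradiction.
Case v = False:
  (~q | v) forces q = False.
  Clause (q) is falsified — contradiction.
Both cases fail, so the formula is unsatisfiable.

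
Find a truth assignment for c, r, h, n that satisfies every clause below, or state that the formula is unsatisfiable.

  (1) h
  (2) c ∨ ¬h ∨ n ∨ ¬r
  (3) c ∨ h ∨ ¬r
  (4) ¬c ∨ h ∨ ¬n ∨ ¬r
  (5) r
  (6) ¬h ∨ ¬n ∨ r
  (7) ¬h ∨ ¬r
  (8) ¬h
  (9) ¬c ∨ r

Unsatisfiable — no assignment works.

Case h = True:
  Clause (¬h) is falsified — contradiction.
Case h = False:
  Clause (h) is falsified — contradiction.
Both cases fail, so the formula is unsatisfiable.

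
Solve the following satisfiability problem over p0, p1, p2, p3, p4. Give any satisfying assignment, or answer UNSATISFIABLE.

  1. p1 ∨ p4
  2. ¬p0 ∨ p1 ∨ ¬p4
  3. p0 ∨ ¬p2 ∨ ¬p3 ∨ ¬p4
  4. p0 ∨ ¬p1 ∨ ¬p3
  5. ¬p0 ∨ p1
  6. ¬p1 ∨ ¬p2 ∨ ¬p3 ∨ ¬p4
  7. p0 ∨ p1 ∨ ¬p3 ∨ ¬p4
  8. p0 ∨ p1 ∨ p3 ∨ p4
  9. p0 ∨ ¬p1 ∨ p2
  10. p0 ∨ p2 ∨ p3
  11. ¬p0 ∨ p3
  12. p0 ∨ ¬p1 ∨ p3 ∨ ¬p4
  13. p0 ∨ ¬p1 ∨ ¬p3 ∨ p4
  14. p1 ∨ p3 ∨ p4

Set p0 = True.
  then (¬p0 ∨ p1) forces p1 = True.
  then (¬p0 ∨ p3) forces p3 = True.
Set p2 = True.
  then (¬p1 ∨ ¬p2 ∨ ¬p3 ∨ ¬p4) forces p4 = False.
All clauses satisfied.

p0 = True, p1 = True, p2 = True, p3 = True, p4 = False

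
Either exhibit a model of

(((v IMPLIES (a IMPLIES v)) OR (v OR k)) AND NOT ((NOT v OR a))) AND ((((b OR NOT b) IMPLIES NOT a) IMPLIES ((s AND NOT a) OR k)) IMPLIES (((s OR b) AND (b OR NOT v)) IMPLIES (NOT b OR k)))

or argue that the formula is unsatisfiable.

s=F, v=T, a=F, b=F, k=T

  ((v IMPLIES (a IMPLIES v)) OR (v OR k)) AND NOT ((NOT v OR a)) = True
    (v IMPLIES (a IMPLIES v)) OR (v OR k) = True
      v IMPLIES (a IMPLIES v) = True
        a IMPLIES v = True
      v OR k = True
    NOT ((NOT v OR a)) = True
      NOT v OR a = False
        NOT v = False
  (((b OR NOT b) IMPLIES NOT a) IMPLIES ((s AND NOT a) OR k)) IMPLIES (((s OR b) AND (b OR NOT v)) IMPLIES (NOT b OR k)) = True
    ((b OR NOT b) IMPLIES NOT a) IMPLIES ((s AND NOT a) OR k) = True
      (b OR NOT b) IMPLIES NOT a = True
        b OR NOT b = True
          NOT b = True
        NOT a = True
      (s AND NOT a) OR k = True
        s AND NOT a = False
          NOT a = True
    ((s OR b) AND (b OR NOT v)) IMPLIES (NOT b OR k) = True
      (s OR b) AND (b OR NOT v) = False
        s OR b = False
        b OR NOT v = False
          NOT v = False
      NOT b OR k = True
        NOT b = True
Both conjuncts True, so the formula holds.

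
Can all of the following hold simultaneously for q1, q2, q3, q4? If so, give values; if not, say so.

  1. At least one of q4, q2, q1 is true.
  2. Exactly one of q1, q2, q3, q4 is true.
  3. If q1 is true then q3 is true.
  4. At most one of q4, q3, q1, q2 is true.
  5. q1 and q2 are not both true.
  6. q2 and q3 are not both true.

q1 = False; q2 = False; q3 = False; q4 = True

  (1) {q4, q2, q1}: 1 true — at least one ✓
  (2) {q1, q2, q3, q4}: 1 true — exactly one ✓
  (3) q1=F ⇒ q3: vacuous ✓
  (4) {q4, q3, q1, q2}: 1 true — at most one ✓
  (5) q1=F, q2=F — not both ✓
  (6) q2=F, q3=F — not both ✓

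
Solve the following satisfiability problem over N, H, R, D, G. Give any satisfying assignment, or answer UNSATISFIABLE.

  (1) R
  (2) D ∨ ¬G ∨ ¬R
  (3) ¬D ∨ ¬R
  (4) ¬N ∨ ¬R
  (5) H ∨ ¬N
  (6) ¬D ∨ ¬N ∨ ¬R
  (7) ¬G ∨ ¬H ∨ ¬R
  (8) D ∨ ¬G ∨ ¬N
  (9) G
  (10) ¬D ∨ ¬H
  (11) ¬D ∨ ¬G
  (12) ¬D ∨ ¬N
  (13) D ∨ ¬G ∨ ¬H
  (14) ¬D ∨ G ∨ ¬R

The formula is unsatisfiable.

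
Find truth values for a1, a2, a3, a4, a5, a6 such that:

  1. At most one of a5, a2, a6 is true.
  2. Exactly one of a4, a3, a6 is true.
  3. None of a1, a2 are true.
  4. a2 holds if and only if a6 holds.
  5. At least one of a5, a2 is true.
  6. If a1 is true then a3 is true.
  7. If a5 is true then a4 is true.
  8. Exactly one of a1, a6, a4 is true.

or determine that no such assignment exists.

a1 = False; a2 = False; a3 = False; a4 = True; a5 = True; a6 = False

  (1) {a5, a2, a6}: 1 true — at most one ✓
  (2) {a4, a3, a6}: 1 true — exactly one ✓
  (3) {a1, a2}: 0 true — none ✓
  (4) a2=F, a6=F — same ✓
  (5) {a5, a2}: 1 true — at least one ✓
  (6) a1=F ⇒ a3: vacuous ✓
  (7) a5=T ⇒ a4: T ✓
  (8) {a1, a6, a4}: 1 true — exactly one ✓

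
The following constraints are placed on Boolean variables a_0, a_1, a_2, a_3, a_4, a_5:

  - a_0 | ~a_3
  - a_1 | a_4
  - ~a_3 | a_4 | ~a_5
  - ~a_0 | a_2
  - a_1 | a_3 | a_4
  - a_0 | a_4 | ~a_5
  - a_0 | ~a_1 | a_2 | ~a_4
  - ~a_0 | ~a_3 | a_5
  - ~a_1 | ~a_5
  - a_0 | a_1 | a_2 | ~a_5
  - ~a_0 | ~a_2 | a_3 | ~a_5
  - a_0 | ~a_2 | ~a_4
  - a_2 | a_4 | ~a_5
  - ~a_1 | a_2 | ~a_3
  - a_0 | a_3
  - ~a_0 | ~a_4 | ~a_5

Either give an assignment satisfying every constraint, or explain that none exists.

a_0=T; a_1=T; a_2=T; a_3=F; a_4=T; a_5=F

Try a_0 = False:
  (a_0 | ~a_3) forces a_3 = False.
  clause (a_0 | a_3) is falsified — backtrack.
So a_0 = True.
  then (~a_0 | a_2) forces a_2 = True.
Set a_1 = True.
  then (~a_1 | ~a_5) forces a_5 = False.
  then (~a_0 | ~a_3 | a_5) forces a_3 = False.
Set a_4 = True.
All clauses satisfied.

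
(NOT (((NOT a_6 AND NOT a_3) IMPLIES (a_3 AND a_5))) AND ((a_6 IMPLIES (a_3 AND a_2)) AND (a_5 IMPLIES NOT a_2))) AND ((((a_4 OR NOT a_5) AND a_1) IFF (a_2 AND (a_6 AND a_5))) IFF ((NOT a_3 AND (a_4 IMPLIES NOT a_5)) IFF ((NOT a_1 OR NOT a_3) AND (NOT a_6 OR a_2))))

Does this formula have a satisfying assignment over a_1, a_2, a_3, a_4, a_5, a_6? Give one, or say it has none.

a_1 = False, a_2 = True, a_3 = False, a_4 = False, a_5 = False, a_6 = False

  NOT (((NOT a_6 AND NOT a_3) IMPLIES (a_3 AND a_5))) AND ((a_6 IMPLIES (a_3 AND a_2)) AND (a_5 IMPLIES NOT a_2)) = True
    NOT (((NOT a_6 AND NOT a_3) IMPLIES (a_3 AND a_5))) = True
      (NOT a_6 AND NOT a_3) IMPLIES (a_3 AND a_5) = False
        NOT a_6 AND NOT a_3 = True
          NOT a_6 = True
          NOT a_3 = True
        a_3 AND a_5 = False
    (a_6 IMPLIES (a_3 AND a_2)) AND (a_5 IMPLIES NOT a_2) = True
      a_6 IMPLIES (a_3 AND a_2) = True
        a_3 AND a_2 = False
      a_5 IMPLIES NOT a_2 = True
        NOT a_2 = False
  (((a_4 OR NOT a_5) AND a_1) IFF (a_2 AND (a_6 AND a_5))) IFF ((NOT a_3 AND (a_4 IMPLIES NOT a_5)) IFF ((NOT a_1 OR NOT a_3) AND (NOT a_6 OR a_2))) = True
    ((a_4 OR NOT a_5) AND a_1) IFF (a_2 AND (a_6 AND a_5)) = True
      (a_4 OR NOT a_5) AND a_1 = False
        a_4 OR NOT a_5 = True
          NOT a_5 = True
      a_2 AND (a_6 AND a_5) = False
        a_6 AND a_5 = False
    (NOT a_3 AND (a_4 IMPLIES NOT a_5)) IFF ((NOT a_1 OR NOT a_3) AND (NOT a_6 OR a_2)) = True
      NOT a_3 AND (a_4 IMPLIES NOT a_5) = True
        NOT a_3 = True
        a_4 IMPLIES NOT a_5 = True
          NOT a_5 = True
      (NOT a_1 OR NOT a_3) AND (NOT a_6 OR a_2) = True
        NOT a_1 OR NOT a_3 = True
          NOT a_1 = True
          NOT a_3 = True
        NOT a_6 OR a_2 = True
          NOT a_6 = True
Both conjuncts True, so the formula holds.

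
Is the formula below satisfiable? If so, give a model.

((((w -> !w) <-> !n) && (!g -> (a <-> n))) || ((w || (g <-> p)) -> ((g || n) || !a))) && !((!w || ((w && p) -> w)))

The conjunct !((!w || ((w && p) -> w))) is unsatisfiable on its own:
  p=F, w=F: evaluates to False.
  p=F, w=T: evaluates to False.
  p=T, w=F: evaluates to False.
  p=T, w=T: evaluates to False.
So the whole conjunction is unsatisfiable.

UNSATISFIABLE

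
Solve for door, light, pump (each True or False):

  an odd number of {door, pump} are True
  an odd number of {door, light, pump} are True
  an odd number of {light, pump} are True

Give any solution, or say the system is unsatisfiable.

door=F; light=F; pump=T

{door, pump}: 1 true → odd ✓
{door, light, pump}: 1 true → odd ✓
{light, pump}: 1 true → odd ✓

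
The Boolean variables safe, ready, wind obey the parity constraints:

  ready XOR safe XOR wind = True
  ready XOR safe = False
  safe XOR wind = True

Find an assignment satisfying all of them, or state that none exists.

safe = False; ready = False; wind = True

ready XOR safe XOR wind = F XOR F XOR T = True ✓
ready XOR safe = F XOR F = False ✓
safe XOR wind = F XOR T = True ✓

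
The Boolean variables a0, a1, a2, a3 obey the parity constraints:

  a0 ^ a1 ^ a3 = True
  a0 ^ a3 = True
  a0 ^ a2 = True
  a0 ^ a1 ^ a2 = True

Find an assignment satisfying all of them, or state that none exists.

a0 = True, a1 = False, a2 = False, a3 = False

a0 ^ a1 ^ a3 = T ^ F ^ F = True ✓
a0 ^ a3 = T ^ F = True ✓
a0 ^ a2 = T ^ F = True ✓
a0 ^ a1 ^ a2 = T ^ F ^ F = True ✓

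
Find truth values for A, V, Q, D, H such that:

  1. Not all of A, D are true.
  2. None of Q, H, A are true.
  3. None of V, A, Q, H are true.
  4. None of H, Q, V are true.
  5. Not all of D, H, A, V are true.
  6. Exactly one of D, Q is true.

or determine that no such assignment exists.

A = False; V = False; Q = False; D = True; H = False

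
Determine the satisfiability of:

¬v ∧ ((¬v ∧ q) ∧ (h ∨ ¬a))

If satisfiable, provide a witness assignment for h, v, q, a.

h = True, v = False, q = True, a = False

  ¬v = True
  (¬v ∧ q) ∧ (h ∨ ¬a) = True
    ¬v ∧ q = True
      ¬v = True
    h ∨ ¬a = True
      ¬a = True
Both conjuncts True, so the formula holds.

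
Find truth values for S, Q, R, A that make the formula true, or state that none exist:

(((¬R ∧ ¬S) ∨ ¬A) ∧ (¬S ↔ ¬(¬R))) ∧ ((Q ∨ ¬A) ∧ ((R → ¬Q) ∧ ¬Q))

S=T, Q=F, R=F, A=F

  ((¬R ∧ ¬S) ∨ ¬A) ∧ (¬S ↔ ¬(¬R)) = True
    (¬R ∧ ¬S) ∨ ¬A = True
      ¬R ∧ ¬S = False
        ¬R = True
        ¬S = False
      ¬A = True
    ¬S ↔ ¬(¬R) = True
      ¬S = False
      ¬(¬R) = False
        ¬R = True
  (Q ∨ ¬A) ∧ ((R → ¬Q) ∧ ¬Q) = True
    Q ∨ ¬A = True
      ¬A = True
    (R → ¬Q) ∧ ¬Q = True
      R → ¬Q = True
        ¬Q = True
      ¬Q = True
Both conjuncts True, so the formula holds.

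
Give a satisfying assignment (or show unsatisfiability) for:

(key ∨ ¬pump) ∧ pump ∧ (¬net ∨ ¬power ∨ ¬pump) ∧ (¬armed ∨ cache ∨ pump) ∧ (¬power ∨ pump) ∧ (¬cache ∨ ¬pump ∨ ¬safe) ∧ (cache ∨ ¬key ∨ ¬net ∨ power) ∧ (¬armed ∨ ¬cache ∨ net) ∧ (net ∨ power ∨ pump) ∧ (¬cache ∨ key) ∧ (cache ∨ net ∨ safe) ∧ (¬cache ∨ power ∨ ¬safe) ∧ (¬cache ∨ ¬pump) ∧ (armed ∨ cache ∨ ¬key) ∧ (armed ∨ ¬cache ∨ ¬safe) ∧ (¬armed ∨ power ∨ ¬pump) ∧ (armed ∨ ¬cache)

cache = False, power = True, armed = True, net = False, safe = True, key = True, pump = True

Unit clause (pump) forces pump = True.
In (¬cache ∨ ¬pump) only ¬cache is left, so cache = False.
In (key ∨ ¬pump) only key is left, so key = True.
In (armed ∨ cache ∨ ¬key) only armed is left, so armed = True.
In (¬armed ∨ power ∨ ¬pump) only power is left, so power = True.
In (¬net ∨ ¬power ∨ ¬pump) only ¬net is left, so net = False.
In (cache ∨ net ∨ safe) only safe is left, so safe = True.
All clauses satisfied.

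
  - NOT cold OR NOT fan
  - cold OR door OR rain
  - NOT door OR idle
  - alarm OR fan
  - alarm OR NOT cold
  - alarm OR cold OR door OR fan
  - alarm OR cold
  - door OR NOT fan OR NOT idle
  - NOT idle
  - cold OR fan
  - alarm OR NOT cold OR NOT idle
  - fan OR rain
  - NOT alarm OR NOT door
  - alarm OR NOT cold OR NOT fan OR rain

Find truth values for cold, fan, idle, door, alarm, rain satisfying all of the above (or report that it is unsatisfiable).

Unit clause (NOT idle) forces idle = False.
In (NOT door OR idle) only NOT door is left, so door = False.
Set cold = True.
  then (NOT cold OR NOT fan) forces fan = False.
  then (alarm OR fan) forces alarm = True.
  then (fan OR rain) forces rain = True.
All clauses satisfied.

cold = True; fan = False; idle = False; door = False; alarm = True; rain = True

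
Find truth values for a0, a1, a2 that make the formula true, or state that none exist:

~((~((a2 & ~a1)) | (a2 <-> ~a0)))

a0: True, a1: False, a2: True

  ~((~((a2 & ~a1)) | (a2 <-> ~a0))) = True
    ~((a2 & ~a1)) | (a2 <-> ~a0) = False
      ~((a2 & ~a1)) = False
        a2 & ~a1 = True
          ~a1 = True
      a2 <-> ~a0 = False
        ~a0 = False
The formula evaluates to True.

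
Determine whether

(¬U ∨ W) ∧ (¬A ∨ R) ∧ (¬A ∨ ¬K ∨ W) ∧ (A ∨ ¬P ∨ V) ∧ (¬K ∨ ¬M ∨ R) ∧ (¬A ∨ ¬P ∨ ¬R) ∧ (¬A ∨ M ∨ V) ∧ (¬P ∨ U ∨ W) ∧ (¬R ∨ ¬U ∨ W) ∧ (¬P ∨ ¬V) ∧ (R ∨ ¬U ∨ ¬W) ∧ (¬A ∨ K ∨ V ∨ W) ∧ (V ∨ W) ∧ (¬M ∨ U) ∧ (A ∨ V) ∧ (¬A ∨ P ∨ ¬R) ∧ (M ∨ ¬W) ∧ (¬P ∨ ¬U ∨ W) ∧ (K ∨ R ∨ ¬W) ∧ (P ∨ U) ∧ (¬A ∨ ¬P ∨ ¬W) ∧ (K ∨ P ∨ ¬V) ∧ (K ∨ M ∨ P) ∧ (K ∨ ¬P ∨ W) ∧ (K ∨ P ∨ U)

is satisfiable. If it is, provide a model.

K = True, R = True, V = True, U = True, M = True, A = False, P = False, W = True

Set K = True.
Set R = True.
Try V = False:
  (V ∨ W) forces W = True.
  (A ∨ V) forces A = True.
  (¬A ∨ ¬P ∨ ¬R) forces P = False.
  clause (¬A ∨ P ∨ ¬R) is falsified — backtrack.
So V = True.
  then (¬P ∨ ¬V) forces P = False.
  then (¬A ∨ P ∨ ¬R) forces A = False.
  then (P ∨ U) forces U = True.
  then (¬U ∨ W) forces W = True.
  then (M ∨ ¬W) forces M = True.
All clauses satisfied.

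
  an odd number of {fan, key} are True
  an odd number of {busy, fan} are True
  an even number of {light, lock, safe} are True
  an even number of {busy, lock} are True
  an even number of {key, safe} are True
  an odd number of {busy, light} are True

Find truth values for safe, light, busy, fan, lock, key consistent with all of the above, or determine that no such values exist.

safe: True; light: False; busy: True; fan: False; lock: True; key: True

{fan, key}: 1 true → odd ✓
{busy, fan}: 1 true → odd ✓
{light, lock, safe}: 2 true → even ✓
{busy, lock}: 2 true → even ✓
{key, safe}: 2 true → even ✓
{busy, light}: 1 true → odd ✓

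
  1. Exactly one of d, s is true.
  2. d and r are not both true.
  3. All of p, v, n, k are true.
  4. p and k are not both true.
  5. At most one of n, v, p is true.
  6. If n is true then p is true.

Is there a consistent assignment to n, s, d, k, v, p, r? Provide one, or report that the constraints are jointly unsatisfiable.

Unsatisfiable — no assignment works.

Case n = True:
  (3) forces p = True.
  Constraint (5) is violated (n=T, p=T) — contradiction.
Case n = False:
  Constraint (3) is violated (n=F) — contradiction.
Both cases fail — unsatisfiable.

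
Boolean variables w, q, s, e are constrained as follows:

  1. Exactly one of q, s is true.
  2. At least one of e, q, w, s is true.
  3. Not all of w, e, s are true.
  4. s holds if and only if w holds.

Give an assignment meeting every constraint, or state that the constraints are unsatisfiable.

w = False, q = True, s = False, e = False

  (1) {q, s}: 1 true — exactly one ✓
  (2) {e, q, w, s}: 1 true — at least one ✓
  (3) {w, e, s}: 0/3 true — not all ✓
  (4) s=F, w=F — same ✓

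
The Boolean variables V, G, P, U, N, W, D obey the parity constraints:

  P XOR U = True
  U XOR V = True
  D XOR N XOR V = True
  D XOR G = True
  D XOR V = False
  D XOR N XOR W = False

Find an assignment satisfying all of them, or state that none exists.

V = False, G = True, P = False, U = True, N = True, W = True, D = False

P XOR U = F XOR T = True ✓
U XOR V = T XOR F = True ✓
D XOR N XOR V = F XOR T XOR F = True ✓
D XOR G = F XOR T = True ✓
D XOR V = F XOR F = False ✓
D XOR N XOR W = F XOR T XOR T = False ✓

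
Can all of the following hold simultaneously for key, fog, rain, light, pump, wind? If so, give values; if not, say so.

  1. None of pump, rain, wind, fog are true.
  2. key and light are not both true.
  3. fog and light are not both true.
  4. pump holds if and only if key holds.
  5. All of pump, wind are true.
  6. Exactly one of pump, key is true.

Case pump = True:
  Constraint (1) is violated (pump=T) — contradiction.
Case pump = False:
  Constraint (5) is violated (pump=F) — contradiction.
Both cases fail — unsatisfiable.

UNSATISFIABLE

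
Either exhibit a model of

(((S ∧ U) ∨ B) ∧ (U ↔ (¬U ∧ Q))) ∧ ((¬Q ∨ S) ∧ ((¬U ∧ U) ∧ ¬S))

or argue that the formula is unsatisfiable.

Case U = True: the conjunct U ↔ (¬U ∧ Q) becomes True ↔ (False ∧ Q) = False.
Case U = False: the conjunct U is False.
Both cases fail — unsatisfiable.

No satisfying assignment exists.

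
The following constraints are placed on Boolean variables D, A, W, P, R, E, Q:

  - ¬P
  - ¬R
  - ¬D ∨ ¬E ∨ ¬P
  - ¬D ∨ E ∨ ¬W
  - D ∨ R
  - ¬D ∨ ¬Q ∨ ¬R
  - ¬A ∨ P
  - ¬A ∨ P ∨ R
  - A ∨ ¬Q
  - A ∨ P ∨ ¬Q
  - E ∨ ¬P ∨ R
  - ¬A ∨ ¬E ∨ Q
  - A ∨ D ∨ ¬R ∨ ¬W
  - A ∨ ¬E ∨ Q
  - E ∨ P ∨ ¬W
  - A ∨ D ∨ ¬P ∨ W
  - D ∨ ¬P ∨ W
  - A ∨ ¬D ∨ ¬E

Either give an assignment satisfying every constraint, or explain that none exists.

Unit clause (¬P) forces P = False.
Unit clause (¬R) forces R = False.
In (D ∨ R) only D is left, so D = True.
In (¬A ∨ P) only ¬A is left, so A = False.
In (A ∨ ¬Q) only ¬Q is left, so Q = False.
In (A ∨ ¬E ∨ Q) only ¬E is left, so E = False.
In (E ∨ P ∨ ¬W) only ¬W is left, so W = False.
All clauses satisfied.

D = True, A = False, W = False, P = False, R = False, E = False, Q = False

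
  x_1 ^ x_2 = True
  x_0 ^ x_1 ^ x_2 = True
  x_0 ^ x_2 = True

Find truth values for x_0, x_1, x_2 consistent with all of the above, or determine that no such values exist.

x_0: False; x_1: False; x_2: True

x_1 ^ x_2 = F ^ T = True ✓
x_0 ^ x_1 ^ x_2 = F ^ F ^ T = True ✓
x_0 ^ x_2 = F ^ T = True ✓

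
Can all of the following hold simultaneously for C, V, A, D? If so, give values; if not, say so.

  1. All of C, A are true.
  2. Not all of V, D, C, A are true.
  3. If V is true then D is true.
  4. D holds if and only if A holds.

C = True; V = False; A = True; D = True

  (1) {C, A}: all 2 true ✓
  (2) {V, D, C, A}: 3/4 true — not all ✓
  (3) V=F ⇒ D: vacuous ✓
  (4) D=T, A=T — same ✓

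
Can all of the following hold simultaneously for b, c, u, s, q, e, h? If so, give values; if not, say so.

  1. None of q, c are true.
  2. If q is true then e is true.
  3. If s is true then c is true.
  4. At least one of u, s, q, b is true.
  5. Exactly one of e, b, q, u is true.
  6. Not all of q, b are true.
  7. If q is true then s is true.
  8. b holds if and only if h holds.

b = True, c = False, u = False, s = False, q = False, e = False, h = True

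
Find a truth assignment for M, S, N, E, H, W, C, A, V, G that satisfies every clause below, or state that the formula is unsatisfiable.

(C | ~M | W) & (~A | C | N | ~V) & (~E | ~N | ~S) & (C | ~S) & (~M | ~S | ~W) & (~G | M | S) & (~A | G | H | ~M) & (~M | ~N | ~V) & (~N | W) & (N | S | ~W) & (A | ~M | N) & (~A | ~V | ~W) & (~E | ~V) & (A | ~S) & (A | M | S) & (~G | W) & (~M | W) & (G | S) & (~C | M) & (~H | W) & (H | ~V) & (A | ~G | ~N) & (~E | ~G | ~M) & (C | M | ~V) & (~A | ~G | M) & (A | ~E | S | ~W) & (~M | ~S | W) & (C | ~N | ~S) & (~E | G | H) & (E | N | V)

Try M = False:
  (~C | M) forces C = False.
  (C | ~S) forces S = False.
  (~G | M | S) forces G = False.
  clause (G | S) is falsified — backtrack.
So M = True.
  then (~M | W) forces W = True.
  then (~M | ~S | ~W) forces S = False.
  then (N | S | ~W) forces N = True.
  then (G | S) forces G = True.
  then (A | ~G | ~N) forces A = True.
  then (~E | ~G | ~M) forces E = False.
  then (~M | ~N | ~V) forces V = False.
Set H = True.
Set C = True.
All clauses satisfied.

M = True, S = False, N = True, E = False, H = True, W = True, C = True, A = True, V = False, G = True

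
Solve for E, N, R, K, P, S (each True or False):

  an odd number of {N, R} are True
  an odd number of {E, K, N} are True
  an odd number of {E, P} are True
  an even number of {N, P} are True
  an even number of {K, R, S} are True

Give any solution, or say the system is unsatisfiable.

E = True; N = False; R = True; K = False; P = False; S = True

{N, R}: 1 true → odd ✓
{E, K, N}: 1 true → odd ✓
{E, P}: 1 true → odd ✓
{N, P}: 0 true → even ✓
{K, R, S}: 2 true → even ✓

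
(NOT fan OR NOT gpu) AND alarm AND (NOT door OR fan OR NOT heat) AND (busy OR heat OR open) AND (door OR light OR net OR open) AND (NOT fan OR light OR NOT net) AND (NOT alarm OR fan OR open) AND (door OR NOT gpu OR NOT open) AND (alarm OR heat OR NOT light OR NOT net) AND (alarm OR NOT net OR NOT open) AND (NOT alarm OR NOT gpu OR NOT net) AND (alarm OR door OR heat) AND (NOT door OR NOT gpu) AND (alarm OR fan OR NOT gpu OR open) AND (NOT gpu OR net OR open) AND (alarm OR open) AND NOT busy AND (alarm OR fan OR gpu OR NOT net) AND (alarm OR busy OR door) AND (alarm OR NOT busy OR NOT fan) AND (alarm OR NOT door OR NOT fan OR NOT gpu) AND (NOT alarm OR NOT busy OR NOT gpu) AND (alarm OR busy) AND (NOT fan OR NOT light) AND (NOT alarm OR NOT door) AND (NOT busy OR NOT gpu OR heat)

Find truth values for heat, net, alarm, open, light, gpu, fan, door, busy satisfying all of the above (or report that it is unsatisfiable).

heat = True; net = False; alarm = True; open = True; light = False; gpu = False; fan = True; door = False; busy = False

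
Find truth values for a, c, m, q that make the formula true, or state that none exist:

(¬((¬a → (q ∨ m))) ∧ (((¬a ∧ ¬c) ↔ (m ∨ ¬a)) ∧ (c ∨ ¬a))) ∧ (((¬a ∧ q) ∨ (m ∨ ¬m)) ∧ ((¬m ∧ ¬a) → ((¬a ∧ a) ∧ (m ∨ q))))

No satisfying assignment exists.

Case a = True: the conjunct ¬((¬a → (q ∨ m))) becomes ¬((False → (q ∨ m))) = False.
Case a = False: the formula simplifies to (¬((q ∨ m)) ∧ ¬c) ∧ ((q ∨ (m ∨ ¬m)) ∧ m).
  m = True: the conjunct ¬((q ∨ m)) becomes ¬((q ∨ True)) = False.
  m = False: the conjunct m is False.
Both cases fail — unsatisfiable.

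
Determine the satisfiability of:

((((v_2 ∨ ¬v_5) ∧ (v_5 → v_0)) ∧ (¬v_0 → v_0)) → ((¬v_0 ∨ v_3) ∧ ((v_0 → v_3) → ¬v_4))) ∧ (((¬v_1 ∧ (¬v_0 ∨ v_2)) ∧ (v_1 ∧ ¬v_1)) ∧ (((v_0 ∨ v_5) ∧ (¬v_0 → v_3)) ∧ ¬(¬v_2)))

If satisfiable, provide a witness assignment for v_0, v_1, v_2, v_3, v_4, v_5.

No satisfying assignment exists.

Case v_1 = True: the conjunct ¬v_1 is False.
Case v_1 = False: the conjunct v_1 is False.
Both cases fail — unsatisfiable.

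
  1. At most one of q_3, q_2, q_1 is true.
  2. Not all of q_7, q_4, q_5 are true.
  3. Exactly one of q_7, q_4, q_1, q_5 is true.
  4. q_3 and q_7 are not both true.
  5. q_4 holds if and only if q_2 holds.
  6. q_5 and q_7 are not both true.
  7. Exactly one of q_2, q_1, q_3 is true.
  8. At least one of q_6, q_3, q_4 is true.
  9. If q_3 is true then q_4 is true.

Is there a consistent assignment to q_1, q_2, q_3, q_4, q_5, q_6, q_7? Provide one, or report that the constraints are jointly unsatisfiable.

q_1 = False, q_2 = True, q_3 = False, q_4 = True, q_5 = False, q_6 = True, q_7 = False

  (1) {q_3, q_2, q_1}: 1 true — at most one ✓
  (2) {q_7, q_4, q_5}: 1/3 true — not all ✓
  (3) {q_7, q_4, q_1, q_5}: 1 true — exactly one ✓
  (4) q_3=F, q_7=F — not both ✓
  (5) q_4=T, q_2=T — same ✓
  (6) q_5=F, q_7=F — not both ✓
  (7) {q_2, q_1, q_3}: 1 true — exactly one ✓
  (8) {q_6, q_3, q_4}: 2 true — at least one ✓
  (9) q_3=F ⇒ q_4: vacuous ✓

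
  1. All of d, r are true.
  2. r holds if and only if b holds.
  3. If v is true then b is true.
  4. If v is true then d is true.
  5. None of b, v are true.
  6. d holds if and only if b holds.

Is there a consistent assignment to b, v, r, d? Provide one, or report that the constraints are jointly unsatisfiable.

No satisfying assignment exists.

Case b = True:
  Constraint (5) is violated (b=T) — contradiction.
Case b = False:
  (1) forces d = True.
  Constraint (6) is violated (d=T, b=F) — contradiction.
Both cases fail — unsatisfiable.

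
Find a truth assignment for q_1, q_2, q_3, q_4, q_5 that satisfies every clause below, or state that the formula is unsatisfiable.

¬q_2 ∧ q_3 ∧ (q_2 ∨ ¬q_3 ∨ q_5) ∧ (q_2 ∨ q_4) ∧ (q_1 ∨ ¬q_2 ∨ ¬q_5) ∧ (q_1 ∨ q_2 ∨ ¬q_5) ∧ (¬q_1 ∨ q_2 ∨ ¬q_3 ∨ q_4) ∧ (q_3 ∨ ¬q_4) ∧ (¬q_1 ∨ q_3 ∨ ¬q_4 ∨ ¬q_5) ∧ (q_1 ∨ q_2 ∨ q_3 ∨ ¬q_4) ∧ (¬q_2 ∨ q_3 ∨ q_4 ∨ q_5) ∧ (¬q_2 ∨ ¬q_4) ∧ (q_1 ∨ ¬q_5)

q_1: True, q_2: False, q_3: True, q_4: True, q_5: True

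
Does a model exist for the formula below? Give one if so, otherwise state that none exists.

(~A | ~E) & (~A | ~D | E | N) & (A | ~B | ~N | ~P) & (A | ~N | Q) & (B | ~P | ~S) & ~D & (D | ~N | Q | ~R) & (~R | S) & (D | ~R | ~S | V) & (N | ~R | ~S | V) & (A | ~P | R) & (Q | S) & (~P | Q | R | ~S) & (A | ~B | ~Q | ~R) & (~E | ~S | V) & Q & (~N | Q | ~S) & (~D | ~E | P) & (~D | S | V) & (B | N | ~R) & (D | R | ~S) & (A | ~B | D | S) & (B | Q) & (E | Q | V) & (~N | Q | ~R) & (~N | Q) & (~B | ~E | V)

Unit clause (~D) forces D = False.
Unit clause (Q) forces Q = True.
Set R = False.
  then (D | R | ~S) forces S = False.
Set B = True.
  then (A | ~B | D | S) forces A = True.
  then (~A | ~E) forces E = False.
Set V = False.
Set N = False.
Set P = True.
All clauses satisfied.

R: False, B: True, E: False, Q: True, V: False, D: False, A: True, S: False, N: False, P: True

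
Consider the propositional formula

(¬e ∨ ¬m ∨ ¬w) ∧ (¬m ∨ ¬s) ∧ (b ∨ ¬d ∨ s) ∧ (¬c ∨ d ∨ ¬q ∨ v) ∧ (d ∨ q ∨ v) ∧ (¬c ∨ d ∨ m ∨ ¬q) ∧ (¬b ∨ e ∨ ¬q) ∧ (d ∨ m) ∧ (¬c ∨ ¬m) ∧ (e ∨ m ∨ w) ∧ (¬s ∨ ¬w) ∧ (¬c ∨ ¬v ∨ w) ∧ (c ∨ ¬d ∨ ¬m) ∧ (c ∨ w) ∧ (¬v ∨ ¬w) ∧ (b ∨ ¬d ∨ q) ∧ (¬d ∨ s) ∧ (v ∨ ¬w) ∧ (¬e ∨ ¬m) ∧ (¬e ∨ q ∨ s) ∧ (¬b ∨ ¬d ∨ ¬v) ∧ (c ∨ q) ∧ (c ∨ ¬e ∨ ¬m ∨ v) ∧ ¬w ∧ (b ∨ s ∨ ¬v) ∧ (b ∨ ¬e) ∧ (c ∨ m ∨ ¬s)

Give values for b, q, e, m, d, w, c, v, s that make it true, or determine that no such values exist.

Unit clause (¬w) forces w = False.
In (c ∨ w) only c is left, so c = True.
In (¬c ∨ ¬m) only ¬m is left, so m = False.
In (e ∨ m ∨ w) only e is left, so e = True.
In (¬c ∨ ¬v ∨ w) only ¬v is left, so v = False.
In (b ∨ ¬e) only b is left, so b = True.
In (d ∨ m) only d is left, so d = True.
In (¬d ∨ s) only s is left, so s = True.
Set q = False.
All clauses satisfied.

b = True; q = False; e = True; m = False; d = True; w = False; c = True; v = False; s = True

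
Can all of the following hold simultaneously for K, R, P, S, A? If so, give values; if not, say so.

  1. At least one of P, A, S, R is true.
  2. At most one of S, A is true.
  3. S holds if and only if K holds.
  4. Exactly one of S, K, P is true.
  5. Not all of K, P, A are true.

K: False; R: True; P: True; S: False; A: False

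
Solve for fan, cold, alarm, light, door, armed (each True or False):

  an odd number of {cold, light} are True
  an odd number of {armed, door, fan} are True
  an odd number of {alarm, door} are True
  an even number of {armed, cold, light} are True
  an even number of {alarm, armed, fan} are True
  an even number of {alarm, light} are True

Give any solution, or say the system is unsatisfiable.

fan=T; cold=T; alarm=F; light=F; door=T; armed=T

{cold, light}: 1 true → odd ✓
{armed, door, fan}: 3 true → odd ✓
{alarm, door}: 1 true → odd ✓
{armed, cold, light}: 2 true → even ✓
{alarm, armed, fan}: 2 true → even ✓
{alarm, light}: 0 true → even ✓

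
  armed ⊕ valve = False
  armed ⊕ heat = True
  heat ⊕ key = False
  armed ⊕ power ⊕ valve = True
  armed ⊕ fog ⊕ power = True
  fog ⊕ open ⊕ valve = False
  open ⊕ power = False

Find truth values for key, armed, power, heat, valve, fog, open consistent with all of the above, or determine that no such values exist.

Adding constraints 1, 5, 6, 7 mod 2: every variable appears an even number of times on the left, so the left side is 0.
But the right sides sum to 1 (mod 2). 0 ≠ 1 — the system is inconsistent.

UNSATISFIABLE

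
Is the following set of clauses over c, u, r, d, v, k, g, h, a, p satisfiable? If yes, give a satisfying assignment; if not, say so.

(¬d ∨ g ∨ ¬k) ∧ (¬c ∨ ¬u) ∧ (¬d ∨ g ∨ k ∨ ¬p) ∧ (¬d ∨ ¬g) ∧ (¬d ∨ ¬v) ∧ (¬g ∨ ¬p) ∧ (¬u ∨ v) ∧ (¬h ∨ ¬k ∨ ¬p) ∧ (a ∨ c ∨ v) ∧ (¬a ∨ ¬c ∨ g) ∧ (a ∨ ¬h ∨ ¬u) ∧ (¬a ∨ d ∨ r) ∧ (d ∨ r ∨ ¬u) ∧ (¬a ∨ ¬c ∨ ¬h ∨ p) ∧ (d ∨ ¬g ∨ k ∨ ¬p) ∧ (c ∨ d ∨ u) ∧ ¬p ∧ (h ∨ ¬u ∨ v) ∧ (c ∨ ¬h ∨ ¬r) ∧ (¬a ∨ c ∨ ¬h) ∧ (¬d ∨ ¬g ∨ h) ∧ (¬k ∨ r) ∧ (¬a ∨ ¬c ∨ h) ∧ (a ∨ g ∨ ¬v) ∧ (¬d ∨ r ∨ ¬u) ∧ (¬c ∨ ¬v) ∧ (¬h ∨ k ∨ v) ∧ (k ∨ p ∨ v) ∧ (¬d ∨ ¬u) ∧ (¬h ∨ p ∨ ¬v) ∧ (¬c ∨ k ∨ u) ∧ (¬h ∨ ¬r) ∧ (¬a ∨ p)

Unit clause (¬p) forces p = False.
In (¬a ∨ p) only ¬a is left, so a = False.
Set c = False.
  then (a ∨ c ∨ v) forces v = True.
  then (a ∨ g ∨ ¬v) forces g = True.
  then (¬h ∨ p ∨ ¬v) forces h = False.
  then (¬d ∨ ¬g) forces d = False.
  then (c ∨ d ∨ u) forces u = True.
  then (d ∨ r ∨ ¬u) forces r = True.
Set k = False.
All clauses satisfied.

c=F; u=T; r=T; d=F; v=T; k=F; g=T; h=F; a=F; p=F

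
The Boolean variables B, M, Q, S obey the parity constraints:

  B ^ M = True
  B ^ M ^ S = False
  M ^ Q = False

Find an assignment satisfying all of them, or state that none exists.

B=T, M=F, Q=F, S=T

B ^ M = T ^ F = True ✓
B ^ M ^ S = T ^ F ^ T = False ✓
M ^ Q = F ^ F = False ✓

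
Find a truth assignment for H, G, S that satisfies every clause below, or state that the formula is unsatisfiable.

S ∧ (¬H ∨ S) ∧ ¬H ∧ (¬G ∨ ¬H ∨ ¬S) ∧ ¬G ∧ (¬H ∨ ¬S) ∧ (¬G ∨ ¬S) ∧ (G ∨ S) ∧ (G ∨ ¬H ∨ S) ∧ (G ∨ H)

Case H = True:
  Clause (¬H) is falsified — contradiction.
Case H = False:
  (S) forces S = True.
  (¬G) forces G = False.
  Clause (G ∨ H) is falsified — contradiction.
Both cases fail, so the formula is unsatisfiable.

Unsatisfiable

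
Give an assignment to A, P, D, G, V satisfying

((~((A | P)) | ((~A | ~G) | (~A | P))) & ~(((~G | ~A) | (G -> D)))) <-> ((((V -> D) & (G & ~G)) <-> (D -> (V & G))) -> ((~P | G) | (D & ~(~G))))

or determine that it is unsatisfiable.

A=F; P=T; D=T; G=F; V=T

  ((~((A | P)) | ((~A | ~G) | (~A | P))) & ~(((~G | ~A) | (G -> D)))) <-> ((((V -> D) & (G & ~G)) <-> (D -> (V & G))) -> ((~P | G) | (D & ~(~G)))) = True
    (~((A | P)) | ((~A | ~G) | (~A | P))) & ~(((~G | ~A) | (G -> D))) = False
      ~((A | P)) | ((~A | ~G) | (~A | P)) = True
        ~((A | P)) = False
          A | P = True
        (~A | ~G) | (~A | P) = True
          ~A | ~G = True
            ~A = True
            ~G = True
          ~A | P = True
            ~A = True
      ~(((~G | ~A) | (G -> D))) = False
        (~G | ~A) | (G -> D) = True
          ~G | ~A = True
            ~G = True
            ~A = True
          G -> D = True
    (((V -> D) & (G & ~G)) <-> (D -> (V & G))) -> ((~P | G) | (D & ~(~G))) = False
      ((V -> D) & (G & ~G)) <-> (D -> (V & G)) = True
        (V -> D) & (G & ~G) = False
          V -> D = True
          G & ~G = False
            ~G = True
        D -> (V & G) = False
          V & G = False
      (~P | G) | (D & ~(~G)) = False
        ~P | G = False
          ~P = False
        D & ~(~G) = False
          ~(~G) = False
            ~G = True
The formula evaluates to True.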